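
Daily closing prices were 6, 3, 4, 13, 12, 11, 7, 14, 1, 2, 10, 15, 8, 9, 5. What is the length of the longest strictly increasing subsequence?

Track the smallest tail for each achievable length (strict):
6 → extends → [6]
3 → replaces 6 → [3]
4 → extends → [3, 4]
13 → extends → [3, 4, 13]
12 → replaces 13 → [3, 4, 12]
11 → replaces 12 → [3, 4, 11]
7 → replaces 11 → [3, 4, 7]
14 → extends → [3, 4, 7, 14]
1 → replaces 3 → [1, 4, 7, 14]
2 → replaces 4 → [1, 2, 7, 14]
10 → replaces 14 → [1, 2, 7, 10]
15 → extends → [1, 2, 7, 10, 15]
8 → replaces 10 → [1, 2, 7, 8, 15]
9 → replaces 15 → [1, 2, 7, 8, 9]
5 → replaces 7 → [1, 2, 5, 8, 9]
Five tails, so the longest strictly increasing subsequence has length 5 (e.g. 3, 4, 13, 14, 15).

5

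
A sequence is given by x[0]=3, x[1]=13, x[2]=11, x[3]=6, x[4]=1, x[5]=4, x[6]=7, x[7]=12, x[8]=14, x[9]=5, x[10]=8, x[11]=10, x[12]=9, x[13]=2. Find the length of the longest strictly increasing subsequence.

5

Track the smallest tail for each achievable length (strict):
3 → extends → [3]
13 → extends → [3, 13]
11 → replaces 13 → [3, 11]
6 → replaces 11 → [3, 6]
1 → replaces 3 → [1, 6]
4 → replaces 6 → [1, 4]
7 → extends → [1, 4, 7]
12 → extends → [1, 4, 7, 12]
14 → extends → [1, 4, 7, 12, 14]
5 → replaces 7 → [1, 4, 5, 12, 14]
8 → replaces 12 → [1, 4, 5, 8, 14]
10 → replaces 14 → [1, 4, 5, 8, 10]
9 → replaces 10 → [1, 4, 5, 8, 9]
2 → replaces 4 → [1, 2, 5, 8, 9]
Five tails, so the longest strictly increasing subsequence has length 5 (e.g. 3, 6, 7, 12, 14).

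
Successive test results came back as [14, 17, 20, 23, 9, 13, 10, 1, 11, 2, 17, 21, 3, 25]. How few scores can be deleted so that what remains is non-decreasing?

8

Fewest deletions = n − (longest non-decreasing subsequence).
i:      1  2  3  4  5  6  7  8  9 10 11 12 13 14
a[i]:  14 17 20 23  9 13 10  1 11  2 17 21  3 25
dp:     1  2  3  4  1  2  2  1  3  2  4  5  3  6
max dp = 6, so deletions = 14 − 6 = 8.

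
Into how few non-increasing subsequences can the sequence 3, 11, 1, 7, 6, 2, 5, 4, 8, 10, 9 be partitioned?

5

Place each on the leftmost legal pile:
3 → new pile 1 (tops now [3])
11 → new pile 2 (tops now [3, 11])
1 → pile 1 (tops now [1, 11])
7 → pile 2 (tops now [1, 7])
6 → pile 2 (tops now [1, 6])
2 → pile 2 (tops now [1, 2])
5 → new pile 3 (tops now [1, 2, 5])
4 → pile 3 (tops now [1, 2, 4])
8 → new pile 4 (tops now [1, 2, 4, 8])
10 → new pile 5 (tops now [1, 2, 4, 8, 10])
9 → pile 5 (tops now [1, 2, 4, 8, 9])
Five piles.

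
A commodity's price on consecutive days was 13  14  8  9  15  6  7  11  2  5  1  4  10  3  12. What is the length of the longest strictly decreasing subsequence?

6

Negate each value so 'decreasing' becomes 'increasing', then run patience tails on the negated sequence:
-13 → extends → [-13]
-14 → replaces -13 → [-14]
-8 → extends → [-14, -8]
-9 → replaces -8 → [-14, -9]
-15 → replaces -14 → [-15, -9]
-6 → extends → [-15, -9, -6]
-7 → replaces -6 → [-15, -9, -7]
-11 → replaces -9 → [-15, -11, -7]
-2 → extends → [-15, -11, -7, -2]
-5 → replaces -2 → [-15, -11, -7, -5]
-1 → extends → [-15, -11, -7, -5, -1]
-4 → replaces -1 → [-15, -11, -7, -5, -4]
-10 → replaces -7 → [-15, -11, -10, -5, -4]
-3 → extends → [-15, -11, -10, -5, -4, -3]
-12 → replaces -11 → [-15, -12, -10, -5, -4, -3]
Six tails, so the longest strictly decreasing subsequence of the original has length 6.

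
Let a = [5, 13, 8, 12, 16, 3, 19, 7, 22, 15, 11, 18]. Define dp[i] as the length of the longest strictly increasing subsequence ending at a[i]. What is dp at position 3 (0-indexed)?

3

dp[i] = 1 + max{dp[j] : j<i, a[j]<a[i]} (or 1 if no such j):
i:      0  1  2  3  4  5  6  7  8  9 10 11
a[i]:   5 13  8 12 16  3 19  7 22 15 11 18
dp:     1  2  2  3  4  1  5  2  6  4  3  5
At index 3 the value is 3.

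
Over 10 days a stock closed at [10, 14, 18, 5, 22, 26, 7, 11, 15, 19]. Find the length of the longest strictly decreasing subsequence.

Let dp[i] be the longest strictly decreasing subsequence ending at i:
i:      1  2  3  4  5  6  7  8  9 10
a[i]:  10 14 18  5 22 26  7 11 15 19
dp:     1  1  1  2  1  1  2  2  2  2
Maximum is 2.

2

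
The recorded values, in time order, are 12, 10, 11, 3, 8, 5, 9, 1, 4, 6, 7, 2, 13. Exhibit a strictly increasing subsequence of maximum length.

3, 5, 6, 7, 13

Patience tails give the LIS length; then backtrack through the dp parents:
12 → extends → [12]
10 → replaces 12 → [10]
11 → extends → [10, 11]
3 → replaces 10 → [3, 11]
8 → replaces 11 → [3, 8]
5 → replaces 8 → [3, 5]
9 → extends → [3, 5, 9]
1 → replaces 3 → [1, 5, 9]
4 → replaces 5 → [1, 4, 9]
6 → replaces 9 → [1, 4, 6]
7 → extends → [1, 4, 6, 7]
2 → replaces 4 → [1, 2, 6, 7]
13 → extends → [1, 2, 6, 7, 13]
Length 5; one witness is 3, 5, 6, 7, 13.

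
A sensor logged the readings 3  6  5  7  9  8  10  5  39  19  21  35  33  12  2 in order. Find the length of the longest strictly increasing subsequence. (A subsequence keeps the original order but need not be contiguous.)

8

Let dp[i] be the length of the longest such subsequence ending at index i:
i:      1  2  3  4  5  6  7  8  9 10 11 12 13 14 15
a[i]:   3  6  5  7  9  8 10  5 39 19 21 35 33 12  2
dp:     1  2  2  3  4  4  5  2  6  6  7  8  8  6  1
Maximum dp value is 8.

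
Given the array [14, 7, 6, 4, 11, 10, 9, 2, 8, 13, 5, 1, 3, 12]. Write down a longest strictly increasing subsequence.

Patience tails give the LIS length; then backtrack through the dp parents:
14 → extends → [14]
7 → replaces 14 → [7]
6 → replaces 7 → [6]
4 → replaces 6 → [4]
11 → extends → [4, 11]
10 → replaces 11 → [4, 10]
9 → replaces 10 → [4, 9]
2 → replaces 4 → [2, 9]
8 → replaces 9 → [2, 8]
13 → extends → [2, 8, 13]
5 → replaces 8 → [2, 5, 13]
1 → replaces 2 → [1, 5, 13]
3 → replaces 5 → [1, 3, 13]
12 → replaces 13 → [1, 3, 12]
Length 3; one witness is 7, 11, 13.

7, 11, 13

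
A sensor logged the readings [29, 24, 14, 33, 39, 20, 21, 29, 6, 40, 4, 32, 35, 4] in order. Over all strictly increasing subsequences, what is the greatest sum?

151

Let S[i] be the best sum of a strictly increasing subsequence ending at i:
i:       1   2   3   4   5   6   7   8   9  10  11  12  13  14
a[i]:   29  24  14  33  39  20  21  29   6  40   4  32  35   4
S:      29  24  14  62 101  34  55  84   6 141   4 116 151   4
Maximum is 151 (e.g. 14 + 20 + 21 + 29 + 32 + 35).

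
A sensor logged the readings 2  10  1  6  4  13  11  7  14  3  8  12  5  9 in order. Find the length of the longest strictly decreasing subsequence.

4

Let dp[i] be the longest strictly decreasing subsequence ending at i:
i:      1  2  3  4  5  6  7  8  9 10 11 12 13 14
a[i]:   2 10  1  6  4 13 11  7 14  3  8 12  5  9
dp:     1  1  2  2  3  1  2  3  1  4  3  2  4  3
Maximum is 4.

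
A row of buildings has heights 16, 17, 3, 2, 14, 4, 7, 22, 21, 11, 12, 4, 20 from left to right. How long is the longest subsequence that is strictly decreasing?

Negate each value so 'decreasing' becomes 'increasing', then run patience tails on the negated sequence:
-16 → extends → [-16]
-17 → replaces -16 → [-17]
-3 → extends → [-17, -3]
-2 → extends → [-17, -3, -2]
-14 → replaces -3 → [-17, -14, -2]
-4 → replaces -2 → [-17, -14, -4]
-7 → replaces -4 → [-17, -14, -7]
-22 → replaces -17 → [-22, -14, -7]
-21 → replaces -14 → [-22, -21, -7]
-11 → replaces -7 → [-22, -21, -11]
-12 → replaces -11 → [-22, -21, -12]
-4 → extends → [-22, -21, -12, -4]
-20 → replaces -12 → [-22, -21, -20, -4]
Four tails, so the longest strictly decreasing subsequence of the original has length 4.

4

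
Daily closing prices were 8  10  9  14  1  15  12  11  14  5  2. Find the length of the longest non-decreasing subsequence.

4

Let dp[i] be the length of the longest such subsequence ending at index i:
i:      1  2  3  4  5  6  7  8  9 10 11
a[i]:   8 10  9 14  1 15 12 11 14  5  2
dp:     1  2  2  3  1  4  3  3  4  2  2
Maximum dp value is 4.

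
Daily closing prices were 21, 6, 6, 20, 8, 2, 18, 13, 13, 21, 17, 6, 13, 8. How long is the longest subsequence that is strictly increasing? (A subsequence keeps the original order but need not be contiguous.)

4

Track the smallest tail for each achievable length (strict):
21 → extends → [21]
6 → replaces 21 → [6]
6 → already a tail → [6]
20 → extends → [6, 20]
8 → replaces 20 → [6, 8]
2 → replaces 6 → [2, 8]
18 → extends → [2, 8, 18]
13 → replaces 18 → [2, 8, 13]
13 → already a tail → [2, 8, 13]
21 → extends → [2, 8, 13, 21]
17 → replaces 21 → [2, 8, 13, 17]
6 → replaces 8 → [2, 6, 13, 17]
13 → already a tail → [2, 6, 13, 17]
8 → replaces 13 → [2, 6, 8, 17]
Four tails, so the longest strictly increasing subsequence has length 4 (e.g. 6, 8, 18, 21).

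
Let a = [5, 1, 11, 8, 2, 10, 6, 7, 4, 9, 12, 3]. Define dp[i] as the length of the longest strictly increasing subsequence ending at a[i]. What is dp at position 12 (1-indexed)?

dp[i] = 1 + max{dp[j] : j<i, a[j]<a[i]} (or 1 if no such j):
i:      1  2  3  4  5  6  7  8  9 10 11 12
a[i]:   5  1 11  8  2 10  6  7  4  9 12  3
dp:     1  1  2  2  2  3  3  4  3  5  6  3
At index 12 the value is 3.

3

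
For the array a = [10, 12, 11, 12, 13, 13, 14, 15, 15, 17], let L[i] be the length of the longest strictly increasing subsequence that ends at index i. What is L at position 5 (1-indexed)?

4

dp[i] = 1 + max{dp[j] : j<i, a[j]<a[i]} (or 1 if no such j):
i:      1  2  3  4  5  6  7  8  9 10
a[i]:  10 12 11 12 13 13 14 15 15 17
dp:     1  2  2  3  4  4  5  6  6  7
At index 5 the value is 4.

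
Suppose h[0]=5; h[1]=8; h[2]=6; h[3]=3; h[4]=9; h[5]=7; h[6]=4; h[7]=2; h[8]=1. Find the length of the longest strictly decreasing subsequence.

5

Negate each value so 'decreasing' becomes 'increasing', then run patience tails on the negated sequence:
-5 → extends → [-5]
-8 → replaces -5 → [-8]
-6 → extends → [-8, -6]
-3 → extends → [-8, -6, -3]
-9 → replaces -8 → [-9, -6, -3]
-7 → replaces -6 → [-9, -7, -3]
-4 → replaces -3 → [-9, -7, -4]
-2 → extends → [-9, -7, -4, -2]
-1 → extends → [-9, -7, -4, -2, -1]
Five tails, so the longest strictly decreasing subsequence of the original has length 5.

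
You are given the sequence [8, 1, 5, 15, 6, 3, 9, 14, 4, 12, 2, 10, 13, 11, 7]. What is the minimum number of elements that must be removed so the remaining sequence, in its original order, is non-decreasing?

9

Fewest deletions = n − (longest non-decreasing subsequence).
Patience tails:
8 → extends → [8]
1 → replaces 8 → [1]
5 → extends → [1, 5]
15 → extends → [1, 5, 15]
6 → replaces 15 → [1, 5, 6]
3 → replaces 5 → [1, 3, 6]
9 → extends → [1, 3, 6, 9]
14 → extends → [1, 3, 6, 9, 14]
4 → replaces 6 → [1, 3, 4, 9, 14]
12 → replaces 14 → [1, 3, 4, 9, 12]
2 → replaces 3 → [1, 2, 4, 9, 12]
10 → replaces 12 → [1, 2, 4, 9, 10]
13 → extends → [1, 2, 4, 9, 10, 13]
11 → replaces 13 → [1, 2, 4, 9, 10, 11]
7 → replaces 9 → [1, 2, 4, 7, 10, 11]
Longest non-decreasing subsequence has length 6, so deletions = 15 − 6 = 9.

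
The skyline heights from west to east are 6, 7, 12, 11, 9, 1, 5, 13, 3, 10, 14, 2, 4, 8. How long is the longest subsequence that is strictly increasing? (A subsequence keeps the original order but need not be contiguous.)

5

Track the smallest tail for each achievable length (strict):
6 → extends → [6]
7 → extends → [6, 7]
12 → extends → [6, 7, 12]
11 → replaces 12 → [6, 7, 11]
9 → replaces 11 → [6, 7, 9]
1 → replaces 6 → [1, 7, 9]
5 → replaces 7 → [1, 5, 9]
13 → extends → [1, 5, 9, 13]
3 → replaces 5 → [1, 3, 9, 13]
10 → replaces 13 → [1, 3, 9, 10]
14 → extends → [1, 3, 9, 10, 14]
2 → replaces 3 → [1, 2, 9, 10, 14]
4 → replaces 9 → [1, 2, 4, 10, 14]
8 → replaces 10 → [1, 2, 4, 8, 14]
Five tails, so the longest strictly increasing subsequence has length 5 (e.g. 6, 7, 12, 13, 14).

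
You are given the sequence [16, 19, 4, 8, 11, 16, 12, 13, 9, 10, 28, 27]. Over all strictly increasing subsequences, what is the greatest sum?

Let S[i] be the best sum of a strictly increasing subsequence ending at i:
i:      1  2  3  4  5  6  7  8  9 10 11 12
a[i]:  16 19  4  8 11 16 12 13  9 10 28 27
S:     16 35  4 12 23 39 35 48 21 31 76 75
Maximum is 76 (e.g. 4 + 8 + 11 + 12 + 13 + 28).

76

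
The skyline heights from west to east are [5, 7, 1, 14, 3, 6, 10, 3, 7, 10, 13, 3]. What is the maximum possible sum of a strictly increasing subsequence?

Let S[i] be the best sum of a strictly increasing subsequence ending at i:
i:      1  2  3  4  5  6  7  8  9 10 11 12
a[i]:   5  7  1 14  3  6 10  3  7 10 13  3
S:      5 12  1 26  4 11 22  4 18 28 41  4
Maximum is 41 (e.g. 5 + 6 + 7 + 10 + 13).

41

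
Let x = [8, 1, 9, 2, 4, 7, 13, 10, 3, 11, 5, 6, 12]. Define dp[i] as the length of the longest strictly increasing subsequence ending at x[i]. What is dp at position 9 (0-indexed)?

6

dp[i] = 1 + max{dp[j] : j<i, x[j]<x[i]} (or 1 if no such j):
i:      0  1  2  3  4  5  6  7  8  9 10 11 12
x[i]:   8  1  9  2  4  7 13 10  3 11  5  6 12
dp:     1  1  2  2  3  4  5  5  3  6  4  5  7
At index 9 the value is 6.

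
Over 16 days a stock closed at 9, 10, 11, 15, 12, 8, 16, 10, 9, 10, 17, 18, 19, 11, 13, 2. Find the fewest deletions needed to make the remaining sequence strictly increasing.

8

Fewest deletions = n − (longest strictly increasing subsequence).
Patience tails:
9 → extends → [9]
10 → extends → [9, 10]
11 → extends → [9, 10, 11]
15 → extends → [9, 10, 11, 15]
12 → replaces 15 → [9, 10, 11, 12]
8 → replaces 9 → [8, 10, 11, 12]
16 → extends → [8, 10, 11, 12, 16]
10 → already a tail → [8, 10, 11, 12, 16]
9 → replaces 10 → [8, 9, 11, 12, 16]
10 → replaces 11 → [8, 9, 10, 12, 16]
17 → extends → [8, 9, 10, 12, 16, 17]
18 → extends → [8, 9, 10, 12, 16, 17, 18]
19 → extends → [8, 9, 10, 12, 16, 17, 18, 19]
11 → replaces 12 → [8, 9, 10, 11, 16, 17, 18, 19]
13 → replaces 16 → [8, 9, 10, 11, 13, 17, 18, 19]
2 → replaces 8 → [2, 9, 10, 11, 13, 17, 18, 19]
Longest strictly increasing subsequence has length 8, so deletions = 16 − 8 = 8.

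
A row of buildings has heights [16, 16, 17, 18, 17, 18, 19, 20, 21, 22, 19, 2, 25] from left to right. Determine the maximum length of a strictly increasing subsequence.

Track the smallest tail for each achievable length (strict):
16 → extends → [16]
16 → already a tail → [16]
17 → extends → [16, 17]
18 → extends → [16, 17, 18]
17 → already a tail → [16, 17, 18]
18 → already a tail → [16, 17, 18]
19 → extends → [16, 17, 18, 19]
20 → extends → [16, 17, 18, 19, 20]
21 → extends → [16, 17, 18, 19, 20, 21]
22 → extends → [16, 17, 18, 19, 20, 21, 22]
19 → already a tail → [16, 17, 18, 19, 20, 21, 22]
2 → replaces 16 → [2, 17, 18, 19, 20, 21, 22]
25 → extends → [2, 17, 18, 19, 20, 21, 22, 25]
Eight tails, so the longest strictly increasing subsequence has length 8 (e.g. 16, 17, 18, 19, 20, 21, 22, 25).

8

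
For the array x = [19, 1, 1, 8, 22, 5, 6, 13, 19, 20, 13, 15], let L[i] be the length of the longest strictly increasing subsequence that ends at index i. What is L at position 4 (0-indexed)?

3

dp[i] = 1 + max{dp[j] : j<i, x[j]<x[i]} (or 1 if no such j):
i:      0  1  2  3  4  5  6  7  8  9 10 11
x[i]:  19  1  1  8 22  5  6 13 19 20 13 15
dp:     1  1  1  2  3  2  3  4  5  6  4  5
At index 4 the value is 3.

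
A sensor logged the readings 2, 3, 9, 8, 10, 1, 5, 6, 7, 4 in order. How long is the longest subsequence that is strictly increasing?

5

Track the smallest tail for each achievable length (strict):
2 → extends → [2]
3 → extends → [2, 3]
9 → extends → [2, 3, 9]
8 → replaces 9 → [2, 3, 8]
10 → extends → [2, 3, 8, 10]
1 → replaces 2 → [1, 3, 8, 10]
5 → replaces 8 → [1, 3, 5, 10]
6 → replaces 10 → [1, 3, 5, 6]
7 → extends → [1, 3, 5, 6, 7]
4 → replaces 5 → [1, 3, 4, 6, 7]
Five tails, so the longest strictly increasing subsequence has length 5 (e.g. 2, 3, 5, 6, 7).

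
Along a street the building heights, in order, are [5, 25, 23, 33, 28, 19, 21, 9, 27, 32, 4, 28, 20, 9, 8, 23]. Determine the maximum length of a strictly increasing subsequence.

5

Track the smallest tail for each achievable length (strict):
5 → extends → [5]
25 → extends → [5, 25]
23 → replaces 25 → [5, 23]
33 → extends → [5, 23, 33]
28 → replaces 33 → [5, 23, 28]
19 → replaces 23 → [5, 19, 28]
21 → replaces 28 → [5, 19, 21]
9 → replaces 19 → [5, 9, 21]
27 → extends → [5, 9, 21, 27]
32 → extends → [5, 9, 21, 27, 32]
4 → replaces 5 → [4, 9, 21, 27, 32]
28 → replaces 32 → [4, 9, 21, 27, 28]
20 → replaces 21 → [4, 9, 20, 27, 28]
9 → already a tail → [4, 9, 20, 27, 28]
8 → replaces 9 → [4, 8, 20, 27, 28]
23 → replaces 27 → [4, 8, 20, 23, 28]
Five tails, so the longest strictly increasing subsequence has length 5 (e.g. 5, 19, 21, 27, 32).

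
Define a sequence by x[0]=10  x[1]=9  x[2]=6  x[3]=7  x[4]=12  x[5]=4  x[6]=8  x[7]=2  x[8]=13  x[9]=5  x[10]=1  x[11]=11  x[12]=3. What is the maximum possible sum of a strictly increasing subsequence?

Let S[i] be the best sum of a strictly increasing subsequence ending at i:
i:      0  1  2  3  4  5  6  7  8  9 10 11 12
x[i]:  10  9  6  7 12  4  8  2 13  5  1 11  3
S:     10  9  6 13 25  4 21  2 38  9  1 32  5
Maximum is 38 (e.g. 6 + 7 + 12 + 13).

38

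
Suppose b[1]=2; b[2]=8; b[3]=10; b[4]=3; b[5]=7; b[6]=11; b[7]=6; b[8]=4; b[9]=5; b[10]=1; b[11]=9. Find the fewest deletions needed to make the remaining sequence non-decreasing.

Fewest deletions = n − (longest non-decreasing subsequence).
i:      1  2  3  4  5  6  7  8  9 10 11
b[i]:   2  8 10  3  7 11  6  4  5  1  9
dp:     1  2  3  2  3  4  3  3  4  1  5
max dp = 5, so deletions = 11 − 5 = 6.

6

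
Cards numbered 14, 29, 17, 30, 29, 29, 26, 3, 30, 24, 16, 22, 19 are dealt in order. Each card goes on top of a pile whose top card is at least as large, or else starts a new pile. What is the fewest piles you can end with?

Place each on the leftmost legal pile:
14 → new pile 1 (tops now [14])
29 → new pile 2 (tops now [14, 29])
17 → pile 2 (tops now [14, 17])
30 → new pile 3 (tops now [14, 17, 30])
29 → pile 3 (tops now [14, 17, 29])
29 → pile 3 (tops now [14, 17, 29])
26 → pile 3 (tops now [14, 17, 26])
3 → pile 1 (tops now [3, 17, 26])
30 → new pile 4 (tops now [3, 17, 26, 30])
24 → pile 3 (tops now [3, 17, 24, 30])
16 → pile 2 (tops now [3, 16, 24, 30])
22 → pile 3 (tops now [3, 16, 22, 30])
19 → pile 3 (tops now [3, 16, 19, 30])
Four piles.

4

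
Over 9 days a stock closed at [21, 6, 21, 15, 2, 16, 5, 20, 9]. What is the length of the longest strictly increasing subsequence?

Let dp[i] be the length of the longest such subsequence ending at index i:
i:      1  2  3  4  5  6  7  8  9
a[i]:  21  6 21 15  2 16  5 20  9
dp:     1  1  2  2  1  3  2  4  3
Maximum dp value is 4.

4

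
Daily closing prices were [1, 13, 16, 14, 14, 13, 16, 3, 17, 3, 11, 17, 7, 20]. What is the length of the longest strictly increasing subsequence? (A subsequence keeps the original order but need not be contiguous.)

6

Let dp[i] be the length of the longest such subsequence ending at index i:
i:      1  2  3  4  5  6  7  8  9 10 11 12 13 14
a[i]:   1 13 16 14 14 13 16  3 17  3 11 17  7 20
dp:     1  2  3  3  3  2  4  2  5  2  3  5  3  6
Maximum dp value is 6.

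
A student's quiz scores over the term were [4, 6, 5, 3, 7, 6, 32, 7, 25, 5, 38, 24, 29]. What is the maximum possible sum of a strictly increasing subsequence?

Let S[i] be the best sum of a strictly increasing subsequence ending at i:
i:      1  2  3  4  5  6  7  8  9 10 11 12 13
a[i]:   4  6  5  3  7  6 32  7 25  5 38 24 29
S:      4 10  9  3 17 15 49 22 47  9 87 46 76
Maximum is 87 (e.g. 4 + 6 + 7 + 32 + 38).

87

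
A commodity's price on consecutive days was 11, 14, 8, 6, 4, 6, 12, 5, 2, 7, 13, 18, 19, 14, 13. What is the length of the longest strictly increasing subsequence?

6

Let dp[i] be the length of the longest such subsequence ending at index i:
i:      1  2  3  4  5  6  7  8  9 10 11 12 13 14 15
a[i]:  11 14  8  6  4  6 12  5  2  7 13 18 19 14 13
dp:     1  2  1  1  1  2  3  2  1  3  4  5  6  5  4
Maximum dp value is 6.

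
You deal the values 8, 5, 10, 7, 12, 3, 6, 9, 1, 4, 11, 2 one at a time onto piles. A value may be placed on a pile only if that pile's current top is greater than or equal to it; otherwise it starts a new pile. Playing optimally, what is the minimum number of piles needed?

Place each on the leftmost legal pile:
8 → new pile 1 (tops now [8])
5 → pile 1 (tops now [5])
10 → new pile 2 (tops now [5, 10])
7 → pile 2 (tops now [5, 7])
12 → new pile 3 (tops now [5, 7, 12])
3 → pile 1 (tops now [3, 7, 12])
6 → pile 2 (tops now [3, 6, 12])
9 → pile 3 (tops now [3, 6, 9])
1 → pile 1 (tops now [1, 6, 9])
4 → pile 2 (tops now [1, 4, 9])
11 → new pile 4 (tops now [1, 4, 9, 11])
2 → pile 2 (tops now [1, 2, 9, 11])
Four piles.

4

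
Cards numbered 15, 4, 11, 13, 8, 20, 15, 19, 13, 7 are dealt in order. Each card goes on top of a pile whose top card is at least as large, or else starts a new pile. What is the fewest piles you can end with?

5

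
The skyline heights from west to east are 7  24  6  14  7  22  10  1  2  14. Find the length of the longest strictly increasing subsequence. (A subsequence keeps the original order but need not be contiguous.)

4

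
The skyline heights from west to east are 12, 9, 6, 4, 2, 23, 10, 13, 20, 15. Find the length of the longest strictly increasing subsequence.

Track the smallest tail for each achievable length (strict):
12 → extends → [12]
9 → replaces 12 → [9]
6 → replaces 9 → [6]
4 → replaces 6 → [4]
2 → replaces 4 → [2]
23 → extends → [2, 23]
10 → replaces 23 → [2, 10]
13 → extends → [2, 10, 13]
20 → extends → [2, 10, 13, 20]
15 → replaces 20 → [2, 10, 13, 15]
Four tails, so the longest strictly increasing subsequence has length 4 (e.g. 9, 10, 13, 20).

4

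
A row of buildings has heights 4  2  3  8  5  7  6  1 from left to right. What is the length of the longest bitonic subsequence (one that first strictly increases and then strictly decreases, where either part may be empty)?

inc[i] = longest strictly increasing subsequence ending at i; dec[i] = longest strictly decreasing subsequence starting at i:
i:     1 2 3 4 5 6 7 8
a[i]:  4 2 3 8 5 7 6 1
inc:   1 1 2 3 3 4 4 1
dec:   3 2 2 4 2 3 2 1
Best peak at i=4 (value 8): inc=3, dec=4, length 3+4−1 = 6.

6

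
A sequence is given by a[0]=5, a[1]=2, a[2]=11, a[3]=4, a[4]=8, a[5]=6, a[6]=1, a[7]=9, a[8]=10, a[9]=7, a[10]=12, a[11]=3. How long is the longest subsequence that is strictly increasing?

6

Let dp[i] be the length of the longest such subsequence ending at index i:
i:      0  1  2  3  4  5  6  7  8  9 10 11
a[i]:   5  2 11  4  8  6  1  9 10  7 12  3
dp:     1  1  2  2  3  3  1  4  5  4  6  2
Maximum dp value is 6.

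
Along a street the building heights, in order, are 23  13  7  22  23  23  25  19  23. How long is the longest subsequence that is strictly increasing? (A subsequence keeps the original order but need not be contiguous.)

Track the smallest tail for each achievable length (strict):
23 → extends → [23]
13 → replaces 23 → [13]
7 → replaces 13 → [7]
22 → extends → [7, 22]
23 → extends → [7, 22, 23]
23 → already a tail → [7, 22, 23]
25 → extends → [7, 22, 23, 25]
19 → replaces 22 → [7, 19, 23, 25]
23 → already a tail → [7, 19, 23, 25]
Four tails, so the longest strictly increasing subsequence has length 4 (e.g. 13, 22, 23, 25).

4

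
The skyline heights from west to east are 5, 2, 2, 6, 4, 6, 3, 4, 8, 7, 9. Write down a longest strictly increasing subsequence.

2, 4, 6, 8, 9

Patience tails give the LIS length; then backtrack through the dp parents:
5 → extends → [5]
2 → replaces 5 → [2]
2 → already a tail → [2]
6 → extends → [2, 6]
4 → replaces 6 → [2, 4]
6 → extends → [2, 4, 6]
3 → replaces 4 → [2, 3, 6]
4 → replaces 6 → [2, 3, 4]
8 → extends → [2, 3, 4, 8]
7 → replaces 8 → [2, 3, 4, 7]
9 → extends → [2, 3, 4, 7, 9]
Length 5; one witness is 2, 4, 6, 8, 9.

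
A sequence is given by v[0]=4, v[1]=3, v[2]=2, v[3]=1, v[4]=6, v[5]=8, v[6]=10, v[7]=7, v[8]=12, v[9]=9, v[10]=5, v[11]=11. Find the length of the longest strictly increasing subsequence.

5

Track the smallest tail for each achievable length (strict):
4 → extends → [4]
3 → replaces 4 → [3]
2 → replaces 3 → [2]
1 → replaces 2 → [1]
6 → extends → [1, 6]
8 → extends → [1, 6, 8]
10 → extends → [1, 6, 8, 10]
7 → replaces 8 → [1, 6, 7, 10]
12 → extends → [1, 6, 7, 10, 12]
9 → replaces 10 → [1, 6, 7, 9, 12]
5 → replaces 6 → [1, 5, 7, 9, 12]
11 → replaces 12 → [1, 5, 7, 9, 11]
Five tails, so the longest strictly increasing subsequence has length 5 (e.g. 4, 6, 8, 10, 12).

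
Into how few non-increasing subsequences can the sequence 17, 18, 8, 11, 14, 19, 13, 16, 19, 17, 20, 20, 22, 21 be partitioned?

7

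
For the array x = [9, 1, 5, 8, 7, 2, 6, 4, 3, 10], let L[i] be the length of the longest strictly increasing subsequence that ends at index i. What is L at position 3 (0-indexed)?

dp[i] = 1 + max{dp[j] : j<i, x[j]<x[i]} (or 1 if no such j):
i:      0  1  2  3  4  5  6  7  8  9
x[i]:   9  1  5  8  7  2  6  4  3 10
dp:     1  1  2  3  3  2  3  3  3  4
At index 3 the value is 3.

3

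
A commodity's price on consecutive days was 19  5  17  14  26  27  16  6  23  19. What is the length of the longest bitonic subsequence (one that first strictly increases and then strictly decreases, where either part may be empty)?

6

inc[i] = longest strictly increasing subsequence ending at i; dec[i] = longest strictly decreasing subsequence starting at i:
i:      1  2  3  4  5  6  7  8  9 10
a[i]:  19  5 17 14 26 27 16  6 23 19
inc:    1  1  2  2  3  4  3  2  4  4
dec:    4  1  3  2  3  3  2  1  2  1
Best peak at i=6 (value 27): inc=4, dec=3, length 4+3−1 = 6.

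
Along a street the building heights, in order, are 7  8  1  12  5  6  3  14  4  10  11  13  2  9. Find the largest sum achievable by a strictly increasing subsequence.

Let S[i] be the best sum of a strictly increasing subsequence ending at i:
i:      1  2  3  4  5  6  7  8  9 10 11 12 13 14
a[i]:   7  8  1 12  5  6  3 14  4 10 11 13  2  9
S:      7 15  1 27  6 12  4 41  8 25 36 49  3 24
Maximum is 49 (e.g. 7 + 8 + 10 + 11 + 13).

49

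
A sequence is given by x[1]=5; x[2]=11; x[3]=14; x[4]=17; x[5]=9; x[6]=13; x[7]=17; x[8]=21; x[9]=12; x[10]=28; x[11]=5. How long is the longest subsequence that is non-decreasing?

7

Track the smallest tail for each achievable length (allowing ties):
5 → extends → [5]
11 → extends → [5, 11]
14 → extends → [5, 11, 14]
17 → extends → [5, 11, 14, 17]
9 → replaces 11 → [5, 9, 14, 17]
13 → replaces 14 → [5, 9, 13, 17]
17 → extends → [5, 9, 13, 17, 17]
21 → extends → [5, 9, 13, 17, 17, 21]
12 → replaces 13 → [5, 9, 12, 17, 17, 21]
28 → extends → [5, 9, 12, 17, 17, 21, 28]
5 → replaces 9 → [5, 5, 12, 17, 17, 21, 28]
Seven tails, so the longest non-decreasing subsequence has length 7 (e.g. 5, 11, 14, 17, 17, 21, 28).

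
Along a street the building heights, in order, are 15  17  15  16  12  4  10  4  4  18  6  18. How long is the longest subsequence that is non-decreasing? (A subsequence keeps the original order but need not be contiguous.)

5

Track the smallest tail for each achievable length (allowing ties):
15 → extends → [15]
17 → extends → [15, 17]
15 → replaces 17 → [15, 15]
16 → extends → [15, 15, 16]
12 → replaces 15 → [12, 15, 16]
4 → replaces 12 → [4, 15, 16]
10 → replaces 15 → [4, 10, 16]
4 → replaces 10 → [4, 4, 16]
4 → replaces 16 → [4, 4, 4]
18 → extends → [4, 4, 4, 18]
6 → replaces 18 → [4, 4, 4, 6]
18 → extends → [4, 4, 4, 6, 18]
Five tails, so the longest non-decreasing subsequence has length 5 (e.g. 15, 15, 16, 18, 18).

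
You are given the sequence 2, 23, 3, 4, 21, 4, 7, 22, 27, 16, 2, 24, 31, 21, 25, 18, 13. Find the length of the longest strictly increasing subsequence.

7

Let dp[i] be the length of the longest such subsequence ending at index i:
i:      1  2  3  4  5  6  7  8  9 10 11 12 13 14 15 16 17
a[i]:   2 23  3  4 21  4  7 22 27 16  2 24 31 21 25 18 13
dp:     1  2  2  3  4  3  4  5  6  5  1  6  7  6  7  6  5
Maximum dp value is 7.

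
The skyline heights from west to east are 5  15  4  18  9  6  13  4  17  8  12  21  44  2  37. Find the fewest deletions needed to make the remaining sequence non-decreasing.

9

Fewest deletions = n − (longest non-decreasing subsequence).
i:      1  2  3  4  5  6  7  8  9 10 11 12 13 14 15
a[i]:   5 15  4 18  9  6 13  4 17  8 12 21 44  2 37
dp:     1  2  1  3  2  2  3  2  4  3  4  5  6  1  6
max dp = 6, so deletions = 15 − 6 = 9.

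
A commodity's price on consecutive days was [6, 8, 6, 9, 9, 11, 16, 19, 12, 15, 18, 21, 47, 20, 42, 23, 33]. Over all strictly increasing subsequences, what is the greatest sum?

156

Let S[i] be the best sum of a strictly increasing subsequence ending at i:
i:       1   2   3   4   5   6   7   8   9  10  11  12  13  14  15  16  17
a[i]:    6   8   6   9   9  11  16  19  12  15  18  21  47  20  42  23  33
S:       6  14   6  23  23  34  50  69  46  61  79 100 147  99 142 123 156
Maximum is 156 (e.g. 6 + 8 + 9 + 11 + 12 + 15 + 18 + 21 + 23 + 33).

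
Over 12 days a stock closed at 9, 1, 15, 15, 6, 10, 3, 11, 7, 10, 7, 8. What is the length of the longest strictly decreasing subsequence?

4

Negate each value so 'decreasing' becomes 'increasing', then run patience tails on the negated sequence:
-9 → extends → [-9]
-1 → extends → [-9, -1]
-15 → replaces -9 → [-15, -1]
-15 → already a tail → [-15, -1]
-6 → replaces -1 → [-15, -6]
-10 → replaces -6 → [-15, -10]
-3 → extends → [-15, -10, -3]
-11 → replaces -10 → [-15, -11, -3]
-7 → replaces -3 → [-15, -11, -7]
-10 → replaces -7 → [-15, -11, -10]
-7 → extends → [-15, -11, -10, -7]
-8 → replaces -7 → [-15, -11, -10, -8]
Four tails, so the longest strictly decreasing subsequence of the original has length 4.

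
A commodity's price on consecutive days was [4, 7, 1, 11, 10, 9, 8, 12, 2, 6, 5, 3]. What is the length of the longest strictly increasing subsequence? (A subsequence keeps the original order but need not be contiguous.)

Track the smallest tail for each achievable length (strict):
4 → extends → [4]
7 → extends → [4, 7]
1 → replaces 4 → [1, 7]
11 → extends → [1, 7, 11]
10 → replaces 11 → [1, 7, 10]
9 → replaces 10 → [1, 7, 9]
8 → replaces 9 → [1, 7, 8]
12 → extends → [1, 7, 8, 12]
2 → replaces 7 → [1, 2, 8, 12]
6 → replaces 8 → [1, 2, 6, 12]
5 → replaces 6 → [1, 2, 5, 12]
3 → replaces 5 → [1, 2, 3, 12]
Four tails, so the longest strictly increasing subsequence has length 4 (e.g. 4, 7, 11, 12).

4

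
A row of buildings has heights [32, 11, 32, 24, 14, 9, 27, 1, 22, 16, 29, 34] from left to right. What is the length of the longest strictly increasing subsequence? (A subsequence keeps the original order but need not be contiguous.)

Let dp[i] be the length of the longest such subsequence ending at index i:
i:      1  2  3  4  5  6  7  8  9 10 11 12
a[i]:  32 11 32 24 14  9 27  1 22 16 29 34
dp:     1  1  2  2  2  1  3  1  3  3  4  5
Maximum dp value is 5.

5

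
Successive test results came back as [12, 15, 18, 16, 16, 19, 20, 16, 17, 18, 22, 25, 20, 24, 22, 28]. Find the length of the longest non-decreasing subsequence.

10

Track the smallest tail for each achievable length (allowing ties):
12 → extends → [12]
15 → extends → [12, 15]
18 → extends → [12, 15, 18]
16 → replaces 18 → [12, 15, 16]
16 → extends → [12, 15, 16, 16]
19 → extends → [12, 15, 16, 16, 19]
20 → extends → [12, 15, 16, 16, 19, 20]
16 → replaces 19 → [12, 15, 16, 16, 16, 20]
17 → replaces 20 → [12, 15, 16, 16, 16, 17]
18 → extends → [12, 15, 16, 16, 16, 17, 18]
22 → extends → [12, 15, 16, 16, 16, 17, 18, 22]
25 → extends → [12, 15, 16, 16, 16, 17, 18, 22, 25]
20 → replaces 22 → [12, 15, 16, 16, 16, 17, 18, 20, 25]
24 → replaces 25 → [12, 15, 16, 16, 16, 17, 18, 20, 24]
22 → replaces 24 → [12, 15, 16, 16, 16, 17, 18, 20, 22]
28 → extends → [12, 15, 16, 16, 16, 17, 18, 20, 22, 28]
Ten tails, so the longest non-decreasing subsequence has length 10 (e.g. 12, 15, 16, 16, 16, 17, 18, 22, 25, 28).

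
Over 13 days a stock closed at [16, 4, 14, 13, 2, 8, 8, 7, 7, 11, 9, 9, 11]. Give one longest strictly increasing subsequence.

Patience tails give the LIS length; then backtrack through the dp parents:
16 → extends → [16]
4 → replaces 16 → [4]
14 → extends → [4, 14]
13 → replaces 14 → [4, 13]
2 → replaces 4 → [2, 13]
8 → replaces 13 → [2, 8]
8 → already a tail → [2, 8]
7 → replaces 8 → [2, 7]
7 → already a tail → [2, 7]
11 → extends → [2, 7, 11]
9 → replaces 11 → [2, 7, 9]
9 → already a tail → [2, 7, 9]
11 → extends → [2, 7, 9, 11]
Length 4; one witness is 4, 8, 9, 11.

4, 8, 9, 11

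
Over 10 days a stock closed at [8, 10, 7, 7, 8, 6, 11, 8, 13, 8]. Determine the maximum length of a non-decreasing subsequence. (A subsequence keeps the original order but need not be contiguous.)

5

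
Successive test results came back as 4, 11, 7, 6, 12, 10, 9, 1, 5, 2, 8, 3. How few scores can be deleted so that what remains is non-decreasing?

9

Fewest deletions = n − (longest non-decreasing subsequence).
i:      1  2  3  4  5  6  7  8  9 10 11 12
a[i]:   4 11  7  6 12 10  9  1  5  2  8  3
dp:     1  2  2  2  3  3  3  1  2  2  3  3
max dp = 3, so deletions = 12 − 3 = 9.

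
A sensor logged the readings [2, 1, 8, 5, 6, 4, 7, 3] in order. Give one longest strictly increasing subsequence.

2, 5, 6, 7

Patience tails give the LIS length; then backtrack through the dp parents:
2 → extends → [2]
1 → replaces 2 → [1]
8 → extends → [1, 8]
5 → replaces 8 → [1, 5]
6 → extends → [1, 5, 6]
4 → replaces 5 → [1, 4, 6]
7 → extends → [1, 4, 6, 7]
3 → replaces 4 → [1, 3, 6, 7]
Length 4; one witness is 2, 5, 6, 7.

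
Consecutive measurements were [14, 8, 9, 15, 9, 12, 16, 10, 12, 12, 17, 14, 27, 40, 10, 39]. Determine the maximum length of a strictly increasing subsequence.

7

Let dp[i] be the length of the longest such subsequence ending at index i:
i:      1  2  3  4  5  6  7  8  9 10 11 12 13 14 15 16
a[i]:  14  8  9 15  9 12 16 10 12 12 17 14 27 40 10 39
dp:     1  1  2  3  2  3  4  3  4  4  5  5  6  7  3  7
Maximum dp value is 7.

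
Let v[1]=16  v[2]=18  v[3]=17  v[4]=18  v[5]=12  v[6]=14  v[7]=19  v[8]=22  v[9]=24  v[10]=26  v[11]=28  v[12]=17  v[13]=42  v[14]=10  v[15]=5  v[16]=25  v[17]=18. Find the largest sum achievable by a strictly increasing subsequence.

212

Let S[i] be the best sum of a strictly increasing subsequence ending at i:
i:       1   2   3   4   5   6   7   8   9  10  11  12  13  14  15  16  17
v[i]:   16  18  17  18  12  14  19  22  24  26  28  17  42  10   5  25  18
S:      16  34  33  51  12  26  70  92 116 142 170  43 212  10   5 141  61
Maximum is 212 (e.g. 16 + 17 + 18 + 19 + 22 + 24 + 26 + 28 + 42).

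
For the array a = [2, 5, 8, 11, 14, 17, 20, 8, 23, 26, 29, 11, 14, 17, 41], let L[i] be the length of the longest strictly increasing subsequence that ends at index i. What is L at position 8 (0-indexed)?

8

dp[i] = 1 + max{dp[j] : j<i, a[j]<a[i]} (or 1 if no such j):
i:      0  1  2  3  4  5  6  7  8  9 10 11 12 13 14
a[i]:   2  5  8 11 14 17 20  8 23 26 29 11 14 17 41
dp:     1  2  3  4  5  6  7  3  8  9 10  4  5  6 11
At index 8 the value is 8.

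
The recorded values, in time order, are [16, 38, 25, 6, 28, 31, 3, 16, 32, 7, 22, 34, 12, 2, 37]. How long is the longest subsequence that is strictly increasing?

7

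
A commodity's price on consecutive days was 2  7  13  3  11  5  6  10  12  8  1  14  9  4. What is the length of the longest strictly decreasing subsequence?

Let dp[i] be the longest strictly decreasing subsequence ending at i:
i:      1  2  3  4  5  6  7  8  9 10 11 12 13 14
a[i]:   2  7 13  3 11  5  6 10 12  8  1 14  9  4
dp:     1  1  1  2  2  3  3  3  2  4  5  1  4  5
Maximum is 5.

5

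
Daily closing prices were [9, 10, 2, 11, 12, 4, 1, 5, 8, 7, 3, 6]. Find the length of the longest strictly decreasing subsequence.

4

Let dp[i] be the longest strictly decreasing subsequence ending at i:
i:      1  2  3  4  5  6  7  8  9 10 11 12
a[i]:   9 10  2 11 12  4  1  5  8  7  3  6
dp:     1  1  2  1  1  2  3  2  2  3  4  4
Maximum is 4.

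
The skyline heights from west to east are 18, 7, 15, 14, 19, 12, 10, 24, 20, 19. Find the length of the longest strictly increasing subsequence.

4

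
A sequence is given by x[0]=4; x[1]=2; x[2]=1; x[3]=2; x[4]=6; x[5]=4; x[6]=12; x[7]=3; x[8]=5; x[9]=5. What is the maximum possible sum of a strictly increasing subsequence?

22

Let S[i] be the best sum of a strictly increasing subsequence ending at i:
i:      0  1  2  3  4  5  6  7  8  9
x[i]:   4  2  1  2  6  4 12  3  5  5
S:      4  2  1  3 10  7 22  6 12 12
Maximum is 22 (e.g. 4 + 6 + 12).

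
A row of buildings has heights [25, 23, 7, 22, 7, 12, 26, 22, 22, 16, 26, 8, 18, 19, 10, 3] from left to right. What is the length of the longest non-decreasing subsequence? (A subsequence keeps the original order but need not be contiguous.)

6

Let dp[i] be the length of the longest such subsequence ending at index i:
i:      1  2  3  4  5  6  7  8  9 10 11 12 13 14 15 16
a[i]:  25 23  7 22  7 12 26 22 22 16 26  8 18 19 10  3
dp:     1  1  1  2  2  3  4  4  5  4  6  3  5  6  4  1
Maximum dp value is 6.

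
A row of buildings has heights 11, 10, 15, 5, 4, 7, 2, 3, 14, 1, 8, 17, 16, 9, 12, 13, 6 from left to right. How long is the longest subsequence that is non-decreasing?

6

Track the smallest tail for each achievable length (allowing ties):
11 → extends → [11]
10 → replaces 11 → [10]
15 → extends → [10, 15]
5 → replaces 10 → [5, 15]
4 → replaces 5 → [4, 15]
7 → replaces 15 → [4, 7]
2 → replaces 4 → [2, 7]
3 → replaces 7 → [2, 3]
14 → extends → [2, 3, 14]
1 → replaces 2 → [1, 3, 14]
8 → replaces 14 → [1, 3, 8]
17 → extends → [1, 3, 8, 17]
16 → replaces 17 → [1, 3, 8, 16]
9 → replaces 16 → [1, 3, 8, 9]
12 → extends → [1, 3, 8, 9, 12]
13 → extends → [1, 3, 8, 9, 12, 13]
6 → replaces 8 → [1, 3, 6, 9, 12, 13]
Six tails, so the longest non-decreasing subsequence has length 6 (e.g. 5, 7, 8, 9, 12, 13).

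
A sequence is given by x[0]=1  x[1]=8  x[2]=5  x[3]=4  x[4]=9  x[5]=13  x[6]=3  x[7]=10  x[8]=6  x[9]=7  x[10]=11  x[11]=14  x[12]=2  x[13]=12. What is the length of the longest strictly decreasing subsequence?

5

Negate each value so 'decreasing' becomes 'increasing', then run patience tails on the negated sequence:
-1 → extends → [-1]
-8 → replaces -1 → [-8]
-5 → extends → [-8, -5]
-4 → extends → [-8, -5, -4]
-9 → replaces -8 → [-9, -5, -4]
-13 → replaces -9 → [-13, -5, -4]
-3 → extends → [-13, -5, -4, -3]
-10 → replaces -5 → [-13, -10, -4, -3]
-6 → replaces -4 → [-13, -10, -6, -3]
-7 → replaces -6 → [-13, -10, -7, -3]
-11 → replaces -10 → [-13, -11, -7, -3]
-14 → replaces -13 → [-14, -11, -7, -3]
-2 → extends → [-14, -11, -7, -3, -2]
-12 → replaces -11 → [-14, -12, -7, -3, -2]
Five tails, so the longest strictly decreasing subsequence of the original has length 5.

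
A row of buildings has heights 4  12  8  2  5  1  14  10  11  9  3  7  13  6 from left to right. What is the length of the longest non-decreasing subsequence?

5

Let dp[i] be the length of the longest such subsequence ending at index i:
i:      1  2  3  4  5  6  7  8  9 10 11 12 13 14
a[i]:   4 12  8  2  5  1 14 10 11  9  3  7 13  6
dp:     1  2  2  1  2  1  3  3  4  3  2  3  5  3
Maximum dp value is 5.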